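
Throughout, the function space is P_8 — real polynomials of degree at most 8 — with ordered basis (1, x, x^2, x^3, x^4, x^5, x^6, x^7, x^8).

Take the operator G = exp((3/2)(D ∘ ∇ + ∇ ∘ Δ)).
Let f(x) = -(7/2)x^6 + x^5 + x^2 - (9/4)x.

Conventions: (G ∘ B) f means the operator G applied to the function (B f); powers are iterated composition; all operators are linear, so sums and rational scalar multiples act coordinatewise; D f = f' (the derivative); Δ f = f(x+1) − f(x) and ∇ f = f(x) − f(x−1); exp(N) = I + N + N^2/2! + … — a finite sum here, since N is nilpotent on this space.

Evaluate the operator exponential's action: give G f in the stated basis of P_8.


g(x) = -(7/2)x^6 + x^5 - 315x^4 + 375x^3 - (12373/2)x^2 + (25641/4)x - 60789/4

order-1 term: -315x^4 + 375x^3 - (1035/2)x^2 + (405/2)x - 87/2
order-2 term: -5670x^2 + 6210x - 15255/4
order-3 term: -11340
the series for exp((3/2)(D ∘ ∇ + ∇ ∘ Δ)) f terminates at order 3
exp((3/2)(D ∘ ∇ + ∇ ∘ Δ)) f = -(7/2)x^6 + x^5 - 315x^4 + 375x^3 - (12373/2)x^2 + (25641/4)x - 60789/4


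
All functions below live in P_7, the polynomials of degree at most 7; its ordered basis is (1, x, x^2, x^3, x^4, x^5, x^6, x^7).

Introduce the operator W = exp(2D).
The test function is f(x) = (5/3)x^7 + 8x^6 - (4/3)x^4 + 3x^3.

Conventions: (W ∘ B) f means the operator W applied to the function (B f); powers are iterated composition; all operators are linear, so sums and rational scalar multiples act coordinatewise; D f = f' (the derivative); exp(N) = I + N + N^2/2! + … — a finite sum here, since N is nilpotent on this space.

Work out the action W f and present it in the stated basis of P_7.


order-1 term: (70/3)x^6 + 96x^5 - (32/3)x^3 + 18x^2
order-2 term: 140x^5 + 480x^4 - 32x^2 + 36x
order-3 term: (1400/3)x^4 + 1280x^3 - (128/3)x + 24
order-4 term: (2800/3)x^3 + 1920x^2 - 64/3
order-5 term: 1120x^2 + 1536x
order-6 term: (2240/3)x + 512
order-7 term: 640/3
the series for exp(2D) f terminates at order 7
exp(2D) f = (5/3)x^7 + (94/3)x^6 + 236x^5 + (2836/3)x^4 + (6617/3)x^3 + 3026x^2 + 2276x + 728

the result is g(x) = (5/3)x^7 + (94/3)x^6 + 236x^5 + (2836/3)x^4 + (6617/3)x^3 + 3026x^2 + 2276x + 728


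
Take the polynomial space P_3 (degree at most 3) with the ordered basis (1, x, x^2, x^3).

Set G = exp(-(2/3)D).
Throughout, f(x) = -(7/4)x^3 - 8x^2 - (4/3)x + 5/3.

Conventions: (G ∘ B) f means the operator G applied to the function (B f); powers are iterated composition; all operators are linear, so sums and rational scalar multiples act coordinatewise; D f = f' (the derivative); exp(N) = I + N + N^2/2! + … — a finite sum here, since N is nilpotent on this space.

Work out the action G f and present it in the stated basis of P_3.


g(x) = -(7/4)x^3 - (9/2)x^2 + 7x - 13/27

order-1 term: (7/2)x^2 + (32/3)x + 8/9
order-2 term: -(7/3)x - 32/9
order-3 term: 14/27
the series for exp(-(2/3)D) f terminates at order 3
exp(-(2/3)D) f = -(7/4)x^3 - (9/2)x^2 + 7x - 13/27


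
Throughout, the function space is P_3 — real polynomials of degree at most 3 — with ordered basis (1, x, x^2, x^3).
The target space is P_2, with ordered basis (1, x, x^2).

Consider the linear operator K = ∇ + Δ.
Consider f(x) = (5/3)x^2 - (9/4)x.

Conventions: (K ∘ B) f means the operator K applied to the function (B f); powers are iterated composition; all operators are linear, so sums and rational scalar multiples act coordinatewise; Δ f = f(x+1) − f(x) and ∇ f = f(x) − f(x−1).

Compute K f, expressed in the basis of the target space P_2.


the image equals g(x) = (20/3)x - 9/2

∇ f = (10/3)x - 47/12
Δ f = (10/3)x - 7/12
(∇ + Δ) f = (20/3)x - 9/2


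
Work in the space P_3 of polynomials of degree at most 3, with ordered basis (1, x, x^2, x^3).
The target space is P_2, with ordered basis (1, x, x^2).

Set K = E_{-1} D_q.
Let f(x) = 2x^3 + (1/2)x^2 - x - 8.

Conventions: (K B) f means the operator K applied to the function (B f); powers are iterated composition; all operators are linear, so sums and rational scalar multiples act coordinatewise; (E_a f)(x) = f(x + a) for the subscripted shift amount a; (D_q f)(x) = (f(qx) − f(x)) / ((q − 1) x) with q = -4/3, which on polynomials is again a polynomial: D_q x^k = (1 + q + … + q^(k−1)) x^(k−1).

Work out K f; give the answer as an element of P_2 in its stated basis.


g(x) = (26/9)x^2 - (107/18)x + 37/18

D_q f = (26/9)x^2 - (1/6)x - 1
E_{-1} D_q f = (26/9)x^2 - (107/18)x + 37/18


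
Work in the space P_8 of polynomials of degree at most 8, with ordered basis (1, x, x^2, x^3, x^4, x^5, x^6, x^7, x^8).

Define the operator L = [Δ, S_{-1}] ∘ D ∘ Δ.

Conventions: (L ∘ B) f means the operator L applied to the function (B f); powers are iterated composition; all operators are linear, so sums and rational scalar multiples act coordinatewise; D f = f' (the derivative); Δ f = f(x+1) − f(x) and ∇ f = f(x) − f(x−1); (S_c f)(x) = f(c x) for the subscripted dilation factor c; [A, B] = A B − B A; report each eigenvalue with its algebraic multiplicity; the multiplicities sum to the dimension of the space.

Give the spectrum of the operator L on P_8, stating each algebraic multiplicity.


λ = 0 (multiplicity 9)

image of 1: 0
image of x: 0
image of x^2: 0
image of x^3: -12
image of x^4: 48x - 24
image of x^5: -120x^2 + 120x - 80
image of x^6: 240x^3 - 360x^2 + 480x - 180
image of x^7: -420x^4 + 840x^3 - 1680x^2 + 1260x - 448
image of x^8: 672x^5 - 1680x^4 + 4480x^3 - 5040x^2 + 3584x - 1008
the matrix is upper triangular; its diagonal is (0, 0, 0, 0, 0, 0, 0, 0, 0)
for a triangular matrix the eigenvalues are the diagonal entries, with algebraic multiplicity their repetition count


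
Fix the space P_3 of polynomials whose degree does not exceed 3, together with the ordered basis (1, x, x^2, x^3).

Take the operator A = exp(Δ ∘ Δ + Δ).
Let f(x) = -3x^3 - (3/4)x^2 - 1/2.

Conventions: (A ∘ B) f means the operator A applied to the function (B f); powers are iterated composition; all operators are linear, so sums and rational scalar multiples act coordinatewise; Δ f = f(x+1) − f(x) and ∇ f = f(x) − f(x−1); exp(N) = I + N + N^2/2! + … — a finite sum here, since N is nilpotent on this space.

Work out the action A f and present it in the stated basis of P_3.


order-1 term: -9x^2 - (57/2)x - 93/4
order-2 term: -9x - 111/4
order-3 term: -3
the series for exp(Δ ∘ Δ + Δ) f terminates at order 3
exp(Δ ∘ Δ + Δ) f = -3x^3 - (39/4)x^2 - (75/2)x - 109/2

the image equals g(x) = -3x^3 - (39/4)x^2 - (75/2)x - 109/2


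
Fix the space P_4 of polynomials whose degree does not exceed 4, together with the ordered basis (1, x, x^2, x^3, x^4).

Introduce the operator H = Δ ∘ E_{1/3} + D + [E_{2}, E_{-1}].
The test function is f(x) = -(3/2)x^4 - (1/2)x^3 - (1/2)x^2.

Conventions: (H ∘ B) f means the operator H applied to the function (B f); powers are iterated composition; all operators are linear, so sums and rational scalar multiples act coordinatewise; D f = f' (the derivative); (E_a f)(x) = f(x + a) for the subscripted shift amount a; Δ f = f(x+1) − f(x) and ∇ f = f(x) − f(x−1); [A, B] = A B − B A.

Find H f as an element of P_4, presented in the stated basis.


the result is g(x) = -12x^3 - 18x^2 - (37/2)x - 121/18

E_{1/3} f = -(3/2)x^4 - (5/2)x^3 - 2x^2 - (13/18)x - 5/54
Δ E_{1/3} f = -6x^3 - (33/2)x^2 - (35/2)x - 121/18
D f = -6x^3 - (3/2)x^2 - x
E_{-1} f = -(3/2)x^4 + (11/2)x^3 - 8x^2 + (11/2)x - 3/2
E_{2} E_{-1} f = -(3/2)x^4 - (13/2)x^3 - 11x^2 - (17/2)x - 5/2
E_{2} f = -(3/2)x^4 - (25/2)x^3 - (79/2)x^2 - 56x - 30
E_{-1} E_{2} f = -(3/2)x^4 - (13/2)x^3 - 11x^2 - (17/2)x - 5/2
[E_{2}, E_{-1}] f = 0
(Δ ∘ E_{1/3} + D + [E_{2}, E_{-1}]) f = -12x^3 - 18x^2 - (37/2)x - 121/18


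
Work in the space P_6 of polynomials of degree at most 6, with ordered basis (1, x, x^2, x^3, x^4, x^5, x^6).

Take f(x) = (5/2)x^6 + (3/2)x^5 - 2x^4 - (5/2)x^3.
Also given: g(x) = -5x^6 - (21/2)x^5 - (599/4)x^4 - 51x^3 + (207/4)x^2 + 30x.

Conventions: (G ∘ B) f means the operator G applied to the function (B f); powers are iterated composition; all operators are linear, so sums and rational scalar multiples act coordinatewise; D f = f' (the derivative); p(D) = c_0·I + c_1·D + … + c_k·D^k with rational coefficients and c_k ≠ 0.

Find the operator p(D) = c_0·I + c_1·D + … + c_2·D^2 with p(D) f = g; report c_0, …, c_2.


p(D) = -2·I − (1/2)·D − 2·D^2, i.e. c_0 = -2, c_1 = -1/2, c_2 = -2

D^0 f = (5/2)x^6 + (3/2)x^5 - 2x^4 - (5/2)x^3
D^1 f = 15x^5 + (15/2)x^4 - 8x^3 - (15/2)x^2
D^2 f = 75x^4 + 30x^3 - 24x^2 - 15x
matching coefficients of g against c_0 f + c_1 Df + … from the top degree down determines the c_i
solution: c_0 = -2, c_1 = -1/2, c_2 = -2


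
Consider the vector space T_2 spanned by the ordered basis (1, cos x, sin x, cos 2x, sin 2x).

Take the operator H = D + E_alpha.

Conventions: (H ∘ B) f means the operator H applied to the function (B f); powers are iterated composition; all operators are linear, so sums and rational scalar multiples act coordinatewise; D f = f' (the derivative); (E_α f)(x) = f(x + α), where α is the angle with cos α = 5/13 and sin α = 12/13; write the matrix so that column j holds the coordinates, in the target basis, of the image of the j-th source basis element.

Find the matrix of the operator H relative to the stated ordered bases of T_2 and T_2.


image of 1: 1
image of cos x: (5/13)cos x - (25/13)sin x
image of sin x: (25/13)cos x + (5/13)sin x
image of cos 2x: -(119/169)cos 2x - (458/169)sin 2x
image of sin 2x: (458/169)cos 2x - (119/169)sin 2x
each image's coordinates form column j of the matrix

the matrix is [[1, 0, 0, 0, 0]; [0, 5/13, 25/13, 0, 0]; [0, -25/13, 5/13, 0, 0]; [0, 0, 0, -119/169, 458/169]; [0, 0, 0, -458/169, -119/169]] (rows listed top to bottom)


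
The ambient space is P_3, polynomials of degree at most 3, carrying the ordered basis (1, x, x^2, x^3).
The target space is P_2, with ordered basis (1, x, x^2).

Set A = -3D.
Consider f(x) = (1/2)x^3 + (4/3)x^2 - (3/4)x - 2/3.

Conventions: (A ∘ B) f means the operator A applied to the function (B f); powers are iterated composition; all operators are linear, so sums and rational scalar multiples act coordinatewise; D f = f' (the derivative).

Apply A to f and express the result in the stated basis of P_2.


D f = (3/2)x^2 + (8/3)x - 3/4
(-3D) f = -(9/2)x^2 - 8x + 9/4

the image equals g(x) = -(9/2)x^2 - 8x + 9/4


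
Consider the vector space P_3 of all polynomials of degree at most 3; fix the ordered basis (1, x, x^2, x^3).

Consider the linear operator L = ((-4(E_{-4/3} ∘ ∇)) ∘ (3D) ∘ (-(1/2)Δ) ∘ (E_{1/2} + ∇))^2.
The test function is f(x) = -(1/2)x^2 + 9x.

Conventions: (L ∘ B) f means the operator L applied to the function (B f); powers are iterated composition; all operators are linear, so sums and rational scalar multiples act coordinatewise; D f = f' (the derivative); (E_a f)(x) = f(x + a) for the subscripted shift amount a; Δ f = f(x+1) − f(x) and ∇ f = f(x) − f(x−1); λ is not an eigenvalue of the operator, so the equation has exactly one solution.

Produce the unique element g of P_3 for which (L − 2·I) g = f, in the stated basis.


write g with unknown coordinates in the stated basis and equate coefficients in (L − 2·I) g = f
solving from the highest basis element down gives g = (1/4)x^2 - (9/2)x
check: L g = 0
so L g − 2·g = -(1/2)x^2 + 9x = f ✓

g(x) = (1/4)x^2 - (9/2)x


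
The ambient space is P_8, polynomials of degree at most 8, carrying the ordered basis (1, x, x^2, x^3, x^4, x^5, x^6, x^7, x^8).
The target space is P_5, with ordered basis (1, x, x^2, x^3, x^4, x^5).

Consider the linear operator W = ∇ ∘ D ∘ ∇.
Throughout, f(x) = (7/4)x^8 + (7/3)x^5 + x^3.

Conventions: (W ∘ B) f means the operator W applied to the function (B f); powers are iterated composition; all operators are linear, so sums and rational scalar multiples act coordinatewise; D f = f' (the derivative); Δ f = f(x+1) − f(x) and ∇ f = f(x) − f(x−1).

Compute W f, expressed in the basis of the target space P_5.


∇ f = 14x^7 - 49x^6 + 98x^5 - (665/6)x^4 + (224/3)x^3 - (68/3)x^2 - (2/3)x + 19/12
D ∇ f = 98x^6 - 294x^5 + 490x^4 - (1330/3)x^3 + 224x^2 - (136/3)x - 2/3
∇ (D ∘ ∇) f = 588x^5 - 2940x^4 + 6860x^3 - 8680x^2 + 5796x - 4784/3

the result is g(x) = 588x^5 - 2940x^4 + 6860x^3 - 8680x^2 + 5796x - 4784/3


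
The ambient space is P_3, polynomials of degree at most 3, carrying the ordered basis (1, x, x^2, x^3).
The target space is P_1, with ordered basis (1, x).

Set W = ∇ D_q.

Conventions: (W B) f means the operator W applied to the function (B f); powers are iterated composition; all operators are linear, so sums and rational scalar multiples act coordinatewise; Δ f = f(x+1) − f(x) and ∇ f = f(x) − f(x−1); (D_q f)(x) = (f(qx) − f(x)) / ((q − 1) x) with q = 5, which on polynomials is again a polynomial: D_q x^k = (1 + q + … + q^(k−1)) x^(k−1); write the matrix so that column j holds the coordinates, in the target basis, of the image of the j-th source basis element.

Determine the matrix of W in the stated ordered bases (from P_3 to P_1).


image of 1: 0
image of x: 0
image of x^2: 6
image of x^3: 62x - 31
each image's coordinates form column j of the matrix

the matrix is [[0, 0, 6, -31]; [0, 0, 0, 62]] (rows listed top to bottom)


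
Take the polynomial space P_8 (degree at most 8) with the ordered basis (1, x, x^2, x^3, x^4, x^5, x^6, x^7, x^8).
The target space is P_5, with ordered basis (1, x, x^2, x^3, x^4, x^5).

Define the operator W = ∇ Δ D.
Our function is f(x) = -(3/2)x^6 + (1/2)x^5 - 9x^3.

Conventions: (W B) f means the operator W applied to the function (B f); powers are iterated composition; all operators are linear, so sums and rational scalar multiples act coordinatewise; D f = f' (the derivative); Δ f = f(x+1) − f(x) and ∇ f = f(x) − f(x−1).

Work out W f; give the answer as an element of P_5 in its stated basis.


D f = -9x^5 + (5/2)x^4 - 27x^2
Δ D f = -45x^4 - 80x^3 - 75x^2 - 89x - 67/2
∇ Δ D f = -180x^3 + 30x^2 - 90x - 49

the image equals g(x) = -180x^3 + 30x^2 - 90x - 49


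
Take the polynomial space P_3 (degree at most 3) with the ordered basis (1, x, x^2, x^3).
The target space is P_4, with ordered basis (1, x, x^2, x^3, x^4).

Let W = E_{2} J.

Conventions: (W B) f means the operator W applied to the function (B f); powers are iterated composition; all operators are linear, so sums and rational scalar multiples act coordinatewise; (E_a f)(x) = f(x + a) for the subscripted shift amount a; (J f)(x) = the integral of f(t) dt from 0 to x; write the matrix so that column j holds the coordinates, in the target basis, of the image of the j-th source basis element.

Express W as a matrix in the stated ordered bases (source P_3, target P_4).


the matrix is [[2, 2, 8/3, 4]; [1, 2, 4, 8]; [0, 1/2, 2, 6]; [0, 0, 1/3, 2]; [0, 0, 0, 1/4]] (rows listed top to bottom)

image of 1: x + 2
image of x: (1/2)x^2 + 2x + 2
image of x^2: (1/3)x^3 + 2x^2 + 4x + 8/3
image of x^3: (1/4)x^4 + 2x^3 + 6x^2 + 8x + 4
each image's coordinates form column j of the matrix


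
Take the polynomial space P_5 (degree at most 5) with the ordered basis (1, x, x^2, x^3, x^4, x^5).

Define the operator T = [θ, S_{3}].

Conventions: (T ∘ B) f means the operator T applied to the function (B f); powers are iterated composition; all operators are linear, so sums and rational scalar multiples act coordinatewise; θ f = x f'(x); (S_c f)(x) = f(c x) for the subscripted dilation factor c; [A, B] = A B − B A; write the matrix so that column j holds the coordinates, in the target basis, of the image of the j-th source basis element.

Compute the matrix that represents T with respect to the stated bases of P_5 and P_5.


the matrix is [[0, 0, 0, 0, 0, 0]; [0, 0, 0, 0, 0, 0]; [0, 0, 0, 0, 0, 0]; [0, 0, 0, 0, 0, 0]; [0, 0, 0, 0, 0, 0]; [0, 0, 0, 0, 0, 0]] (rows listed top to bottom)

image of 1: 0
image of x: 0
image of x^2: 0
image of x^3: 0
image of x^4: 0
image of x^5: 0
each image's coordinates form column j of the matrix


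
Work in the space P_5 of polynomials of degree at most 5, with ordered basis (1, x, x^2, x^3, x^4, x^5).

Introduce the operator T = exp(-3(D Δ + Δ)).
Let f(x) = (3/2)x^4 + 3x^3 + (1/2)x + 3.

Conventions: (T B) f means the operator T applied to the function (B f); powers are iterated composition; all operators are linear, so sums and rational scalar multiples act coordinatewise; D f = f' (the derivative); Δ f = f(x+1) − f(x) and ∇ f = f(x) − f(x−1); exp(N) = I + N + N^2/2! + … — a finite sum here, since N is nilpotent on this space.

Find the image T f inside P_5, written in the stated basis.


order-1 term: -18x^3 - 108x^2 - 153x - 60
order-2 term: 81x^2 + 567x + 1647/2
order-3 term: -162x - 810
order-4 term: 243/2
the series for exp(-3(D Δ + Δ)) f terminates at order 4
exp(-3(D Δ + Δ)) f = (3/2)x^4 - 15x^3 - 27x^2 + (505/2)x + 78

the image equals g(x) = (3/2)x^4 - 15x^3 - 27x^2 + (505/2)x + 78


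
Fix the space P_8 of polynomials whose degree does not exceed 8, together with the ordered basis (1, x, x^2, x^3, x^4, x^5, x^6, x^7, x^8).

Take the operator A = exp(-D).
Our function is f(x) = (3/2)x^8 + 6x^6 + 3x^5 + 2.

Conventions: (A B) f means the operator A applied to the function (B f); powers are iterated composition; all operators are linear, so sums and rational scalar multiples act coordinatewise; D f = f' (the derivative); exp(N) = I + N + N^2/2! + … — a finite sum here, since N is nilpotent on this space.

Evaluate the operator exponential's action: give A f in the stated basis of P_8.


order-1 term: -12x^7 - 36x^5 - 15x^4
order-2 term: 42x^6 + 90x^4 + 30x^3
order-3 term: -84x^5 - 120x^3 - 30x^2
order-4 term: 105x^4 + 90x^2 + 15x
order-5 term: -84x^3 - 36x - 3
order-6 term: 42x^2 + 6
order-7 term: -12x
order-8 term: 3/2
the series for exp(-D) f terminates at order 8
exp(-D) f = (3/2)x^8 - 12x^7 + 48x^6 - 117x^5 + 180x^4 - 174x^3 + 102x^2 - 33x + 13/2

the result is g(x) = (3/2)x^8 - 12x^7 + 48x^6 - 117x^5 + 180x^4 - 174x^3 + 102x^2 - 33x + 13/2


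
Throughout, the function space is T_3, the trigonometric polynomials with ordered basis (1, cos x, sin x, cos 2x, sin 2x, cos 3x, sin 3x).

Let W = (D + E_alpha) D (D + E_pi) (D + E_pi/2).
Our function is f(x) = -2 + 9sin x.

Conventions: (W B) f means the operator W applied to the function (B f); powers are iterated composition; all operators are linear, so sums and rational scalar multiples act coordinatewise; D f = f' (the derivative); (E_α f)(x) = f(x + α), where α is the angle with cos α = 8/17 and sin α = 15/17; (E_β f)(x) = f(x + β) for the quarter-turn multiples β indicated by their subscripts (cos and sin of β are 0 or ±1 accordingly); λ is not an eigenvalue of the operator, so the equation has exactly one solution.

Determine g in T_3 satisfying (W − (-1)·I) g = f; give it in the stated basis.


write g with unknown coordinates in the stated basis and equate coefficients in (W − (-1)·I) g = f
solving from the highest basis element down gives g = -2 - (432/689)cos x + (873/689)sin x
check: W g = (432/689)cos x + (5328/689)sin x
so W g − (-1)·g = -2 + 9sin x = f ✓

the result is g(x) = -2 - (432/689)cos x + (873/689)sin x


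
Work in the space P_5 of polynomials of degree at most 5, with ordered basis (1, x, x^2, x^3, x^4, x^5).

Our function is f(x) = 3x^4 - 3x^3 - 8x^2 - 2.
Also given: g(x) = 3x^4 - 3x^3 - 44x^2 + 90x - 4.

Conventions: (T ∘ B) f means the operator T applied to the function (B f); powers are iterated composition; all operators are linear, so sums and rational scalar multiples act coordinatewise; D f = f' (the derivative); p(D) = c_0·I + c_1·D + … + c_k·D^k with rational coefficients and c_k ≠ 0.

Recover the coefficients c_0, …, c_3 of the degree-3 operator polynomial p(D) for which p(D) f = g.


c_0 = 1, c_1 = 0, c_2 = -1, c_3 = 1

D^0 f = 3x^4 - 3x^3 - 8x^2 - 2
D^1 f = 12x^3 - 9x^2 - 16x
D^2 f = 36x^2 - 18x - 16
D^3 f = 72x - 18
matching coefficients of g against c_0 f + c_1 Df + … from the top degree down determines the c_i
solution: c_0 = 1, c_1 = 0, c_2 = -1, c_3 = 1


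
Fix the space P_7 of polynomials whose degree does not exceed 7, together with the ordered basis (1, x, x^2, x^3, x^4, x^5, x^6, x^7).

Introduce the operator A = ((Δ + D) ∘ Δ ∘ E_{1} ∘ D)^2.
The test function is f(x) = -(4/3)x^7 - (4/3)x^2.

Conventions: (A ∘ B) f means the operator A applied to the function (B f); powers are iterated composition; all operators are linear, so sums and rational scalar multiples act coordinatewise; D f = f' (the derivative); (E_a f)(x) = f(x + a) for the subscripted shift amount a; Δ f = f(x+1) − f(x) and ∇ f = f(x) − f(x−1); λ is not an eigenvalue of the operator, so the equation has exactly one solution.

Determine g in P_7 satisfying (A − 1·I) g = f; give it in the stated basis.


g(x) = (4/3)x^7 + (4/3)x^2 + 26880x + 94080

write g with unknown coordinates in the stated basis and equate coefficients in (A − 1·I) g = f
solving from the highest basis element down gives g = (4/3)x^7 + (4/3)x^2 + 26880x + 94080
check: A g = 26880x + 94080
so A g − 1·g = -(4/3)x^7 - (4/3)x^2 = f ✓


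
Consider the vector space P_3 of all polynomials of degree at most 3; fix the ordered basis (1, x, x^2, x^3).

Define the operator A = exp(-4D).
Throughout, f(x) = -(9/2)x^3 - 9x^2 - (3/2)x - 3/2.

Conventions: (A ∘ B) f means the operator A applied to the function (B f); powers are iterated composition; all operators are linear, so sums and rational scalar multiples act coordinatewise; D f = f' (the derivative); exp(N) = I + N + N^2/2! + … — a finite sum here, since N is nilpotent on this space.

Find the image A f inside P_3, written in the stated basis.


the result is g(x) = -(9/2)x^3 + 45x^2 - (291/2)x + 297/2

order-1 term: 54x^2 + 72x + 6
order-2 term: -216x - 144
order-3 term: 288
the series for exp(-4D) f terminates at order 3
exp(-4D) f = -(9/2)x^3 + 45x^2 - (291/2)x + 297/2


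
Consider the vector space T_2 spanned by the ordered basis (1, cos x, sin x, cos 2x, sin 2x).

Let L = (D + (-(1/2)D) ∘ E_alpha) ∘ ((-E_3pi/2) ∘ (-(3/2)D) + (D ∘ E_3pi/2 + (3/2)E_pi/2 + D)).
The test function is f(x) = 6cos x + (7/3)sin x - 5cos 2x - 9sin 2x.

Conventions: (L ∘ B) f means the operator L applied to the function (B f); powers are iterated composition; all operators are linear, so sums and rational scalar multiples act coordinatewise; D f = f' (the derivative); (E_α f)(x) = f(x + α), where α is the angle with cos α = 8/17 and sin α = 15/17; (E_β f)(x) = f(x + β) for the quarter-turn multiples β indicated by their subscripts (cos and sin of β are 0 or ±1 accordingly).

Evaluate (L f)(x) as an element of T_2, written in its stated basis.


the result is g(x) = (445/204)cos x - (4075/204)sin x + (14343/578)cos 2x - (51711/578)sin 2x

D f = (7/3)cos x - 6sin x - 18cos 2x + 10sin 2x
(-(3/2)D) f = -(7/2)cos x + 9sin x + 27cos 2x - 15sin 2x
E_3pi/2 (-(3/2)D) f = -9cos x - (7/2)sin x - 27cos 2x + 15sin 2x
(-E_3pi/2) (-(3/2)D) f = 9cos x + (7/2)sin x + 27cos 2x - 15sin 2x
E_3pi/2 f = -(7/3)cos x + 6sin x + 5cos 2x + 9sin 2x
D E_3pi/2 f = 6cos x + (7/3)sin x + 18cos 2x - 10sin 2x
E_pi/2 f = (7/3)cos x - 6sin x + 5cos 2x + 9sin 2x
((3/2)E_pi/2) f = (7/2)cos x - 9sin x + (15/2)cos 2x + (27/2)sin 2x
D f = (7/3)cos x - 6sin x - 18cos 2x + 10sin 2x
(D ∘ E_3pi/2 + (3/2)E_pi/2 + D) f = (71/6)cos x - (38/3)sin x + (15/2)cos 2x + (27/2)sin 2x
((-E_3pi/2) ∘ (-(3/2)D) + (D ∘ E_3pi/2 + (3/2)E_pi/2 + D)) f = (125/6)cos x - (55/6)sin x + (69/2)cos 2x - (3/2)sin 2x
D ((-E_3pi/2) ∘ (-(3/2)D) + (D ∘ E_3pi/2 + (3/2)E_pi/2 + D)) f = -(55/6)cos x - (125/6)sin x - 3cos 2x - 69sin 2x
E_alpha ((-E_3pi/2) ∘ (-(3/2)D) + (D ∘ E_3pi/2 + (3/2)E_pi/2 + D)) f = (175/102)cos x - (2315/102)sin x - (11829/578)cos 2x - (16077/578)sin 2x
D E_alpha ((-E_3pi/2) ∘ (-(3/2)D) + (D ∘ E_3pi/2 + (3/2)E_pi/2 + D)) f = -(2315/102)cos x - (175/102)sin x - (16077/289)cos 2x + (11829/289)sin 2x
(-(1/2)D) E_alpha ((-E_3pi/2) ∘ (-(3/2)D) + (D ∘ E_3pi/2 + (3/2)E_pi/2 + D)) f = (2315/204)cos x + (175/204)sin x + (16077/578)cos 2x - (11829/578)sin 2x
(D + (-(1/2)D) ∘ E_alpha) ((-E_3pi/2) ∘ (-(3/2)D) + (D ∘ E_3pi/2 + (3/2)E_pi/2 + D)) f = (445/204)cos x - (4075/204)sin x + (14343/578)cos 2x - (51711/578)sin 2x


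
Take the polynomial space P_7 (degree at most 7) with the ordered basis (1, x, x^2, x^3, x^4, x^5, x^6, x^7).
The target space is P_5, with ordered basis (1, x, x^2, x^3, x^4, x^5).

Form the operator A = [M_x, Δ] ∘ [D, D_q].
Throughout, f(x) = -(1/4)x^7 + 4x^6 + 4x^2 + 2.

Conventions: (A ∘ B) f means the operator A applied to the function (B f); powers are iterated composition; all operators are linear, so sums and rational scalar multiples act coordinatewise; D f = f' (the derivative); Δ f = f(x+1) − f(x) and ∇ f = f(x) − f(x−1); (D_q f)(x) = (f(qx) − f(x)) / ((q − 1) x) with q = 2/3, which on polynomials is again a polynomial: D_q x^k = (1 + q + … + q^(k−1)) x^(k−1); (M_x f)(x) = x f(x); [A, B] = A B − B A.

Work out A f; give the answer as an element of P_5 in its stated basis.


g(x) = -(179/324)x^5 + (4883/972)x^4 + (12451/486)x^3 + (6673/162)x^2 + (27587/972)x + 8327/972

D_q f = -(2059/2916)x^6 + (2660/243)x^5 + (20/3)x
D D_q f = -(2059/486)x^5 + (13300/243)x^4 + 20/3
D f = -(7/4)x^6 + 24x^5 + 8x
D_q D f = -(4655/972)x^5 + (1688/27)x^4 + 8
[D, D_q] f = (179/324)x^5 - (1892/243)x^4 - 4/3
Δ [D, D_q] f = (895/324)x^4 - (12451/486)x^3 - (6673/162)x^2 - (27587/972)x - 7031/972
M_x Δ [D, D_q] f = (895/324)x^5 - (12451/486)x^4 - (6673/162)x^3 - (27587/972)x^2 - (7031/972)x
M_x [D, D_q] f = (179/324)x^6 - (1892/243)x^5 - (4/3)x
Δ M_x [D, D_q] f = (179/54)x^5 - (29785/972)x^4 - (16235/243)x^3 - (67625/972)x^2 - (17309/486)x - 8327/972
[M_x, Δ] [D, D_q] f = -(179/324)x^5 + (4883/972)x^4 + (12451/486)x^3 + (6673/162)x^2 + (27587/972)x + 8327/972


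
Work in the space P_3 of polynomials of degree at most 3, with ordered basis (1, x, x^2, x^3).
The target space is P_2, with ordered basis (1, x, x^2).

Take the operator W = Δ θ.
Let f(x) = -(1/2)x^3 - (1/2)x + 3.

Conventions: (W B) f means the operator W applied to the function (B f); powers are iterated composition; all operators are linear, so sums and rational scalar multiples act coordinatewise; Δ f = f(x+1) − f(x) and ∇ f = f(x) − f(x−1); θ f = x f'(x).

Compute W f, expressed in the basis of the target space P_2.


θ f = -(3/2)x^3 - (1/2)x
Δ θ f = -(9/2)x^2 - (9/2)x - 2

g(x) = -(9/2)x^2 - (9/2)x - 2


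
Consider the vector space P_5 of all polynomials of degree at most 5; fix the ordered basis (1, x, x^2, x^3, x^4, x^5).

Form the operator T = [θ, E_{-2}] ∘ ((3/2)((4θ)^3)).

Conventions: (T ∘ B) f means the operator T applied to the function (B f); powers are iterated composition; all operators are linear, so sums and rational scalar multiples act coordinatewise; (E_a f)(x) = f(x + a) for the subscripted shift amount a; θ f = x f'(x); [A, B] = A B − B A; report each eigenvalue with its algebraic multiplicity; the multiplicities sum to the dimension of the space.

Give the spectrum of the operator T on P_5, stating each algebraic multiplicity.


image of 1: 0
image of x: 192
image of x^2: 3072x - 6144
image of x^3: 15552x^2 - 62208x + 62208
image of x^4: 49152x^3 - 294912x^2 + 589824x - 393216
image of x^5: 120000x^4 - 960000x^3 + 2880000x^2 - 3840000x + 1920000
the matrix is upper triangular; its diagonal is (0, 0, 0, 0, 0, 0)
for a triangular matrix the eigenvalues are the diagonal entries, with algebraic multiplicity their repetition count

λ = 0 (multiplicity 6)


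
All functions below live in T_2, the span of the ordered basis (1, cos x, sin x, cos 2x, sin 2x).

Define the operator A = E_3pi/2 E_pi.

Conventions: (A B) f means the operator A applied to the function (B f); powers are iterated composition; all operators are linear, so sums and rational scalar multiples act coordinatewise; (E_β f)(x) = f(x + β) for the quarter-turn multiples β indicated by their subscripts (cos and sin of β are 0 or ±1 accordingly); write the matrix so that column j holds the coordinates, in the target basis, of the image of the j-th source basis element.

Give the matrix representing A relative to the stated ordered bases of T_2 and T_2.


the matrix is [[1, 0, 0, 0, 0]; [0, 0, 1, 0, 0]; [0, -1, 0, 0, 0]; [0, 0, 0, -1, 0]; [0, 0, 0, 0, -1]] (rows listed top to bottom)

image of 1: 1
image of cos x: -sin x
image of sin x: cos x
image of cos 2x: -cos 2x
image of sin 2x: -sin 2x
each image's coordinates form column j of the matrix


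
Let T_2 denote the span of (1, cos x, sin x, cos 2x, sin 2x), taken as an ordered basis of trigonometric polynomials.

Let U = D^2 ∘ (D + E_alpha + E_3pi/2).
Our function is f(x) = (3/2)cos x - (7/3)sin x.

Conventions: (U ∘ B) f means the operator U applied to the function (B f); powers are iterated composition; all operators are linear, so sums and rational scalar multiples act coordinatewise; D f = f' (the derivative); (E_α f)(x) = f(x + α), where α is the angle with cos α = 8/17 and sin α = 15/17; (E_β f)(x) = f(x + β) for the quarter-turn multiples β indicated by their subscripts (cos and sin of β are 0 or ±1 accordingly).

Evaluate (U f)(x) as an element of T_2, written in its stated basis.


the image equals g(x) = (23/17)cos x + (247/102)sin x

D f = -(7/3)cos x - (3/2)sin x
E_alpha f = -(23/17)cos x - (247/102)sin x
E_3pi/2 f = (7/3)cos x + (3/2)sin x
(D + E_alpha + E_3pi/2) f = -(23/17)cos x - (247/102)sin x
D (D + E_alpha + E_3pi/2) f = -(247/102)cos x + (23/17)sin x
D D (D + E_alpha + E_3pi/2) f = (23/17)cos x + (247/102)sin x


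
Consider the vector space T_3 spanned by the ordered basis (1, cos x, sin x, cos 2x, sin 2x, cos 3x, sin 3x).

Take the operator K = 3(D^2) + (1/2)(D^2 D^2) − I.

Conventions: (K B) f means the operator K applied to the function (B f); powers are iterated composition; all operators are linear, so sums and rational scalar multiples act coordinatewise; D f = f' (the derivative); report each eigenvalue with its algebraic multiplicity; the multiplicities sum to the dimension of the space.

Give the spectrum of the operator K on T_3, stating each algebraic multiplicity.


λ = -5 (multiplicity 2), λ = -7/2 (multiplicity 2), λ = -1 (multiplicity 1), λ = 25/2 (multiplicity 2)

image of 1: -1
image of cos x: -(7/2)cos x
image of sin x: -(7/2)sin x
image of cos 2x: -5cos 2x
image of sin 2x: -5sin 2x
image of cos 3x: (25/2)cos 3x
image of sin 3x: (25/2)sin 3x
the matrix is diagonal; its diagonal is (-1, -7/2, -7/2, -5, -5, 25/2, 25/2)
for a triangular matrix the eigenvalues are the diagonal entries, with algebraic multiplicity their repetition count


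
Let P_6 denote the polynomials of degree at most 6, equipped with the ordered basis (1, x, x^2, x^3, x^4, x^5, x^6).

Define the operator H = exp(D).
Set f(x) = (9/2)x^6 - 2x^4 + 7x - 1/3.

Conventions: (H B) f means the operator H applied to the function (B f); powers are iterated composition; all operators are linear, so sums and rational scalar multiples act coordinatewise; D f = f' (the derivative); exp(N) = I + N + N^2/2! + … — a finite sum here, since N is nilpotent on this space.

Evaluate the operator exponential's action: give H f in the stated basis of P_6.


order-1 term: 27x^5 - 8x^3 + 7
order-2 term: (135/2)x^4 - 12x^2
order-3 term: 90x^3 - 8x
order-4 term: (135/2)x^2 - 2
order-5 term: 27x
order-6 term: 9/2
the series for exp(D) f terminates at order 6
exp(D) f = (9/2)x^6 + 27x^5 + (131/2)x^4 + 82x^3 + (111/2)x^2 + 26x + 55/6

the result is g(x) = (9/2)x^6 + 27x^5 + (131/2)x^4 + 82x^3 + (111/2)x^2 + 26x + 55/6


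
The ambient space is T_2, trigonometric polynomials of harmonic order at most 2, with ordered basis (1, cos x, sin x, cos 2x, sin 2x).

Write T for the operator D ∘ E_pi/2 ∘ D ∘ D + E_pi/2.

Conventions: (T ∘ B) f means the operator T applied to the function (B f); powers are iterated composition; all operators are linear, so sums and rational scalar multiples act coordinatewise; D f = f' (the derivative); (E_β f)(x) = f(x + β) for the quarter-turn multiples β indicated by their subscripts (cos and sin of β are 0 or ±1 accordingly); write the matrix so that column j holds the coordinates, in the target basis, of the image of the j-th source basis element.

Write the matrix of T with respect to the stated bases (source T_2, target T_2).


image of 1: 1
image of cos x: cos x - sin x
image of sin x: cos x + sin x
image of cos 2x: -cos 2x - 8sin 2x
image of sin 2x: 8cos 2x - sin 2x
each image's coordinates form column j of the matrix

the matrix is [[1, 0, 0, 0, 0]; [0, 1, 1, 0, 0]; [0, -1, 1, 0, 0]; [0, 0, 0, -1, 8]; [0, 0, 0, -8, -1]] (rows listed top to bottom)


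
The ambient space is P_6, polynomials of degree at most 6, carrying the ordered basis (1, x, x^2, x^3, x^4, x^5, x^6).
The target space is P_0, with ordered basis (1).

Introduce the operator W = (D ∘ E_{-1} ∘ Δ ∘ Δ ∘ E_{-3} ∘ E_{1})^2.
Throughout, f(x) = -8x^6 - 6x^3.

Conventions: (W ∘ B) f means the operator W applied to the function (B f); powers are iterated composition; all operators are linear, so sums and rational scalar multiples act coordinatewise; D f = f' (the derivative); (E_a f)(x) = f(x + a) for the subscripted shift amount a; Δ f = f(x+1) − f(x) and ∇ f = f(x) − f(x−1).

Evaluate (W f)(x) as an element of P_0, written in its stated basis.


E_{1} f = -8x^6 - 48x^5 - 120x^4 - 166x^3 - 138x^2 - 66x - 14
E_{-3} E_{1} f = -8x^6 + 96x^5 - 480x^4 + 1274x^3 - 1884x^2 + 1464x - 464
Δ E_{-3} E_{1} f = -48x^5 + 360x^4 - 1120x^3 + 1782x^2 - 1434x + 462
Δ (Δ ∘ E_{-3} ∘ E_{1}) f = -240x^4 + 960x^3 - 1680x^2 + 1404x - 460
E_{-1} Δ (Δ ∘ E_{-3} ∘ E_{1}) f = -240x^4 + 1920x^3 - 6000x^2 + 8604x - 4744
D E_{-1} Δ (Δ ∘ E_{-3} ∘ E_{1}) f = -960x^3 + 5760x^2 - 12000x + 8604
E_{1} (D ∘ E_{-1} ∘ Δ ∘ Δ ∘ E_{-3} ∘ E_{1}) f = -960x^3 + 2880x^2 - 3360x + 1404
E_{-3} E_{1} (D ∘ E_{-1} ∘ Δ ∘ Δ ∘ E_{-3} ∘ E_{1}) f = -960x^3 + 11520x^2 - 46560x + 63324
Δ E_{-3} E_{1} (D ∘ E_{-1} ∘ Δ ∘ Δ ∘ E_{-3} ∘ E_{1}) f = -2880x^2 + 20160x - 36000
Δ (Δ ∘ E_{-3} ∘ E_{1}) (D ∘ E_{-1} ∘ Δ ∘ Δ ∘ E_{-3} ∘ E_{1}) f = -5760x + 17280
E_{-1} Δ (Δ ∘ E_{-3} ∘ E_{1}) (D ∘ E_{-1} ∘ Δ ∘ Δ ∘ E_{-3} ∘ E_{1}) f = -5760x + 23040
D E_{-1} Δ (Δ ∘ E_{-3} ∘ E_{1}) (D ∘ E_{-1} ∘ Δ ∘ Δ ∘ E_{-3} ∘ E_{1}) f = -5760

the result is g(x) = -5760


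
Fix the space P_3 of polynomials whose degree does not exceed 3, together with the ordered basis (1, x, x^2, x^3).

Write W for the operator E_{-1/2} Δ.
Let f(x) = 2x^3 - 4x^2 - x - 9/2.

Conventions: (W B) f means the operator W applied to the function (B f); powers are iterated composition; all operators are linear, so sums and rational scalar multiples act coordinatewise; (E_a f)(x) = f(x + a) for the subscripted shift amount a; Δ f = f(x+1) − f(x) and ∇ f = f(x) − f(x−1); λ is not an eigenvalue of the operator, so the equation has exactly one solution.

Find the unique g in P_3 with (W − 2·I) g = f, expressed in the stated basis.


write g with unknown coordinates in the stated basis and equate coefficients in (W − 2·I) g = f
solving from the highest basis element down gives g = -x^3 + (1/2)x^2 + x + 21/8
check: W g = -3x^2 + x + 3/4
so W g − 2·g = 2x^3 - 4x^2 - x - 9/2 = f ✓

g(x) = -x^3 + (1/2)x^2 + x + 21/8


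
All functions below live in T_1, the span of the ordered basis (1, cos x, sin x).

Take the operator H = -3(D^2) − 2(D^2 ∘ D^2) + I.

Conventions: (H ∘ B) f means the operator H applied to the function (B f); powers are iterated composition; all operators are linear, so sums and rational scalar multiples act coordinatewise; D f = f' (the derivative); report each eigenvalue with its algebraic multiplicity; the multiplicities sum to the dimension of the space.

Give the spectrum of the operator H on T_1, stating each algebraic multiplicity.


λ = 1 (multiplicity 1), λ = 2 (multiplicity 2)

image of 1: 1
image of cos x: 2cos x
image of sin x: 2sin x
the matrix is diagonal; its diagonal is (1, 2, 2)
for a triangular matrix the eigenvalues are the diagonal entries, with algebraic multiplicity their repetition count


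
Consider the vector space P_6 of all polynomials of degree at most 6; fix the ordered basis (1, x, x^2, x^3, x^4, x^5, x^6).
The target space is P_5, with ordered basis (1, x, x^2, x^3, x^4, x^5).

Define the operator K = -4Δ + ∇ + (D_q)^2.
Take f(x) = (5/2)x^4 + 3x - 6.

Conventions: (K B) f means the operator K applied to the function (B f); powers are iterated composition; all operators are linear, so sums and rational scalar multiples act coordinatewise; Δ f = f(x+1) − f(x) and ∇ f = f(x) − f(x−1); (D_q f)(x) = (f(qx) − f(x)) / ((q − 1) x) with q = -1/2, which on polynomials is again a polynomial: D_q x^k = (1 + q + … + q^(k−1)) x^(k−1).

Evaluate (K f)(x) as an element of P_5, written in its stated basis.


the image equals g(x) = -30x^3 - (4725/64)x^2 - 30x - 43/2

Δ f = 10x^3 + 15x^2 + 10x + 11/2
(-4Δ) f = -40x^3 - 60x^2 - 40x - 22
∇ f = 10x^3 - 15x^2 + 10x + 1/2
D_q f = (25/16)x^3 + 3
D_q D_q f = (75/64)x^2
(-4Δ + ∇ + (D_q)^2) f = -30x^3 - (4725/64)x^2 - 30x - 43/2


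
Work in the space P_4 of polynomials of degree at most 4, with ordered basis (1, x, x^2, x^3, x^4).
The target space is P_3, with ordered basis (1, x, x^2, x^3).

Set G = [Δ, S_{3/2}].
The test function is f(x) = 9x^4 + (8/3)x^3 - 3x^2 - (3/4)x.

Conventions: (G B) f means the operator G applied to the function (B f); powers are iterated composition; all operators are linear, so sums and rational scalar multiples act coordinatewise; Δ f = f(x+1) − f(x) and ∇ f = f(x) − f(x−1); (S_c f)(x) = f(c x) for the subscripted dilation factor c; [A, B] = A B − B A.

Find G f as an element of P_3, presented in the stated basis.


the image equals g(x) = (243/4)x^3 + (1287/8)x^2 + (555/4)x + 1861/48

S_{3/2} f = (729/16)x^4 + 9x^3 - (27/4)x^2 - (9/8)x
Δ S_{3/2} f = (729/4)x^3 + (2403/8)x^2 + (783/4)x + 747/16
Δ f = 36x^3 + 62x^2 + 38x + 95/12
S_{3/2} Δ f = (243/2)x^3 + (279/2)x^2 + 57x + 95/12
[Δ, S_{3/2}] f = (243/4)x^3 + (1287/8)x^2 + (555/4)x + 1861/48


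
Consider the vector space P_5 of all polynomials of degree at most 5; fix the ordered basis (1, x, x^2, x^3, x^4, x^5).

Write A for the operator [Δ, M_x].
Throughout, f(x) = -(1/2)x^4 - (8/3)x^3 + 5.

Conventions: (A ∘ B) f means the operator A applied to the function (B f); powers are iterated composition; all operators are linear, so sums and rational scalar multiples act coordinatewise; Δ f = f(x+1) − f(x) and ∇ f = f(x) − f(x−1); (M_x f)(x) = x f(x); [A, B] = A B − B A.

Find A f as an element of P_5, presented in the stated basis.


the image equals g(x) = -(1/2)x^4 - (14/3)x^3 - 11x^2 - 10x + 11/6

M_x f = -(1/2)x^5 - (8/3)x^4 + 5x
Δ M_x f = -(5/2)x^4 - (47/3)x^3 - 21x^2 - (79/6)x + 11/6
Δ f = -2x^3 - 11x^2 - 10x - 19/6
M_x Δ f = -2x^4 - 11x^3 - 10x^2 - (19/6)x
[Δ, M_x] f = -(1/2)x^4 - (14/3)x^3 - 11x^2 - 10x + 11/6


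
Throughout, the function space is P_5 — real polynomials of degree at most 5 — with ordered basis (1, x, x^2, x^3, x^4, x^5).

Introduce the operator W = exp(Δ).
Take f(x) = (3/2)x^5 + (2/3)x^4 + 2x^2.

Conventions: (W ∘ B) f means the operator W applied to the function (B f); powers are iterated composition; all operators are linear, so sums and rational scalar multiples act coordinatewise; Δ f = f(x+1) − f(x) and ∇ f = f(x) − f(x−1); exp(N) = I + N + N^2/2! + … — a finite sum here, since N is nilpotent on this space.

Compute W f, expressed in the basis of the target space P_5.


order-1 term: (15/2)x^4 + (53/3)x^3 + 19x^2 + (85/6)x + 25/6
order-2 term: 15x^3 + 49x^2 + (121/2)x + 175/6
order-3 term: 15x^2 + (143/3)x + 83/2
order-4 term: (15/2)x + 47/3
order-5 term: 3/2
the series for exp(Δ) f terminates at order 5
exp(Δ) f = (3/2)x^5 + (49/6)x^4 + (98/3)x^3 + 85x^2 + (779/6)x + 92

g(x) = (3/2)x^5 + (49/6)x^4 + (98/3)x^3 + 85x^2 + (779/6)x + 92


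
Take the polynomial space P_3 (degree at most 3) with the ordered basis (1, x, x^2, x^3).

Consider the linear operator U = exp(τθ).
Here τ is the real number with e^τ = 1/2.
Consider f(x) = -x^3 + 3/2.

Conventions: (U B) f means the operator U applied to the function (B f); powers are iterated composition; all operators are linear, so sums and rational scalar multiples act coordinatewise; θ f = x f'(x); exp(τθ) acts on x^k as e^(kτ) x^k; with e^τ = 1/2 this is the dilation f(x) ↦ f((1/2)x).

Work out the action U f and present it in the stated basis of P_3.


the image equals g(x) = -(1/8)x^3 + 3/2

exp(τθ) x^k = e^(kτ) x^k; with e^τ = 1/2 this sends x^k to (1/2)^k x^k
x^3 ↦ 1/8 x^3
applying this coordinatewise to f: exp(τθ) f = -(1/8)x^3 + 3/2
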